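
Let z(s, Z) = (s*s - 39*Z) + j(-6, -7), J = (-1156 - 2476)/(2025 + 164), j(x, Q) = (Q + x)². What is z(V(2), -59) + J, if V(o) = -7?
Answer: 5510459/2189 ≈ 2517.3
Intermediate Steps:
J = -3632/2189 ≈ -1.6592
z(s, Z) = 169 + s² - 39*Z (z(s, Z) = (s*s - 39*Z) + (-7 - 6)² = (s² - 39*Z) + (-13)² = (s² - 39*Z) + 169 = 169 + s² - 39*Z)
z(V(2), -59) + J = (169 + (-7)² - 39*(-59)) - 3632/2189 = (169 + 49 + 2301) - 3632/2189 = 2519 - 3632/2189 = 5510459/2189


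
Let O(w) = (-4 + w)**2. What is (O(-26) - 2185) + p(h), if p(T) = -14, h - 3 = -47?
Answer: -1299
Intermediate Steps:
h = -44 (h = 3 - 47 = -44)
(O(-26) - 2185) + p(h) = ((-4 - 26)**2 - 2185) - 14 = ((-30)**2 - 2185) - 14 = (900 - 2185) - 14 = -1285 - 14 = -1299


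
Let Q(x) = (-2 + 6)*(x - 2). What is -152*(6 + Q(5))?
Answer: -2736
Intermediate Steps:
Q(x) = -8 + 4*x (Q(x) = 4*(-2 + x) = -8 + 4*x)
-152*(6 + Q(5)) = -152*(6 + (-8 + 4*5)) = -152*(6 + (-8 + 20)) = -152*(6 + 12) = -152*18 = -2736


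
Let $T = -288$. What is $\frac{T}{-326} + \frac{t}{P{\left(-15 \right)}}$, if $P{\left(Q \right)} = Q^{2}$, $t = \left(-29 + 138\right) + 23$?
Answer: $\frac{17972}{12225} \approx 1.4701$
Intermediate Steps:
$t = 132$ ($t = 109 + 23 = 132$)
$\frac{T}{-326} + \frac{t}{P{\left(-15 \right)}} = - \frac{288}{-326} + \frac{132}{\left(-15\right)^{2}} = \left(-288\right) \left(- \frac{1}{326}\right) + \frac{132}{225} = \frac{144}{163} + 132 \cdot \frac{1}{225} = \frac{144}{163} + \frac{44}{75} = \frac{17972}{12225}$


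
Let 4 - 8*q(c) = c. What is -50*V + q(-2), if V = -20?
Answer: 4003/4 ≈ 1000.8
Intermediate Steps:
q(c) = ½ - c/8
-50*V + q(-2) = -50*(-20) + (½ - ⅛*(-2)) = 1000 + (½ + ¼) = 1000 + ¾ = 4003/4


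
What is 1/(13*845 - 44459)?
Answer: -1/33474 ≈ -2.9874e-5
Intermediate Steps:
1/(13*845 - 44459) = 1/(10985 - 44459) = 1/(-33474) = -1/33474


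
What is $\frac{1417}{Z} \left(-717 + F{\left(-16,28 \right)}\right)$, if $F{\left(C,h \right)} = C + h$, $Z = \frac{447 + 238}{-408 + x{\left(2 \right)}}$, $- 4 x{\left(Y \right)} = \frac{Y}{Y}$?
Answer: $\frac{326268501}{548} \approx 5.9538 \cdot 10^{5}$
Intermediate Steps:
$x{\left(Y \right)} = - \frac{1}{4}$ ($x{\left(Y \right)} = - \frac{Y \frac{1}{Y}}{4} = \left(- \frac{1}{4}\right) 1 = - \frac{1}{4}$)
$Z = - \frac{2740}{1633}$ ($Z = \frac{447 + 238}{-408 - \frac{1}{4}} = \frac{685}{- \frac{1633}{4}} = 685 \left(- \frac{4}{1633}\right) = - \frac{2740}{1633} \approx -1.6779$)
$\frac{1417}{Z} \left(-717 + F{\left(-16,28 \right)}\right) = \frac{1417}{- \frac{2740}{1633}} \left(-717 + \left(-16 + 28\right)\right) = 1417 \left(- \frac{1633}{2740}\right) \left(-717 + 12\right) = \left(- \frac{2313961}{2740}\right) \left(-705\right) = \frac{326268501}{548}$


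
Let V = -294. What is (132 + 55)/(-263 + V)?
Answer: -187/557 ≈ -0.33573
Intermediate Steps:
(132 + 55)/(-263 + V) = (132 + 55)/(-263 - 294) = 187/(-557) = 187*(-1/557) = -187/557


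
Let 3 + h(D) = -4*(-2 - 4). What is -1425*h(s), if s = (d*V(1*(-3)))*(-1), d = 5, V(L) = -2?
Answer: -29925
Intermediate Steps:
s = 10 (s = (5*(-2))*(-1) = -10*(-1) = 10)
h(D) = 21 (h(D) = -3 - 4*(-2 - 4) = -3 - 4*(-6) = -3 + 24 = 21)
-1425*h(s) = -1425*21 = -29925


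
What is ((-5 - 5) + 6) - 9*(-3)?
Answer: 23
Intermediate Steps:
((-5 - 5) + 6) - 9*(-3) = (-10 + 6) + 27 = -4 + 27 = 23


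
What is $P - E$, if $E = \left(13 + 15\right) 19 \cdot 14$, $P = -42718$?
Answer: $-50166$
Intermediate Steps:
$E = 7448$ ($E = 28 \cdot 19 \cdot 14 = 532 \cdot 14 = 7448$)
$P - E = -42718 - 7448 = -50166$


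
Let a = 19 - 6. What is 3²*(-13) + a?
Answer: -104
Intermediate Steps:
a = 13
3²*(-13) + a = 3²*(-13) + 13 = 9*(-13) + 13 = -117 + 13 = -104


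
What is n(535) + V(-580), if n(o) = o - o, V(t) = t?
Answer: -580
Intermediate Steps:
n(o) = 0
n(535) + V(-580) = 0 - 580 = -580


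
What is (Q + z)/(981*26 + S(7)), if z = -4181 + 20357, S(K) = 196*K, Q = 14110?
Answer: 15143/13439 ≈ 1.1268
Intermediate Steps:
z = 16176
(Q + z)/(981*26 + S(7)) = (14110 + 16176)/(981*26 + 196*7) = 30286/(25506 + 1372) = 30286/26878 = 30286*(1/26878) = 15143/13439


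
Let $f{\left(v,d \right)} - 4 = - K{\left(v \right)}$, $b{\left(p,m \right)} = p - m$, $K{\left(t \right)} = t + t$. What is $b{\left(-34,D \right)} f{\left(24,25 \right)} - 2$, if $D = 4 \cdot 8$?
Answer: $2902$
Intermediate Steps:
$D = 32$
$K{\left(t \right)} = 2 t$
$f{\left(v,d \right)} = 4 - 2 v$
$b{\left(-34,D \right)} f{\left(24,25 \right)} - 2 = \left(-34 - 32\right) \left(4 - 48\right) - 2 = \left(-66\right) \left(-44\right) - 2 = 2904 - 2 = 2902$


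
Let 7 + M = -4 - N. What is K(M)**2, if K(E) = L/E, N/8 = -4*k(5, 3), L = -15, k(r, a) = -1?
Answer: 225/1849 ≈ 0.12169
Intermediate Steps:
N = 32 (N = 8*(-4*(-1)) = 8*4 = 32)
M = -43 (M = -7 + (-4 - 1*32) = -7 + (-4 - 32) = -7 - 36 = -43)
K(E) = -15/E
K(M)**2 = (-15/(-43))**2 = (-15*(-1/43))**2 = (15/43)**2 = 225/1849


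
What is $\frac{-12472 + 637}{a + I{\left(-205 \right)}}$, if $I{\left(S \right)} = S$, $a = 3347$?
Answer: $- \frac{11835}{3142} \approx -3.7667$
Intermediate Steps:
$\frac{-12472 + 637}{a + I{\left(-205 \right)}} = \frac{-12472 + 637}{3347 - 205} = - \frac{11835}{3142}$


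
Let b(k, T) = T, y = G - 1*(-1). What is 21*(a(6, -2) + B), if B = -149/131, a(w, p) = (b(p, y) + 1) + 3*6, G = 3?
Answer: 60144/131 ≈ 459.11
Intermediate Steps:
y = 4 (y = 3 - 1*(-1) = 3 + 1 = 4)
a(w, p) = 23 (a(w, p) = (4 + 1) + 3*6 = 5 + 18 = 23)
B = -149/131 (B = -149*1/131 = -149/131 ≈ -1.1374)
21*(a(6, -2) + B) = 21*(23 - 149/131) = 21*(2864/131) = 60144/131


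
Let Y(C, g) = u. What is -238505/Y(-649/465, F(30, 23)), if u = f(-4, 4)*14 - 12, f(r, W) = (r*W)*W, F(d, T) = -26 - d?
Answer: 238505/908 ≈ 262.67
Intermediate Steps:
f(r, W) = r*W² (f(r, W) = (W*r)*W = r*W²)
u = -908 (u = -4*4²*14 - 12 = -4*16*14 - 12 = -64*14 - 12 = -896 - 12 = -908)
Y(C, g) = -908
-238505/Y(-649/465, F(30, 23)) = -238505/(-908) = -238505*(-1/908) = 238505/908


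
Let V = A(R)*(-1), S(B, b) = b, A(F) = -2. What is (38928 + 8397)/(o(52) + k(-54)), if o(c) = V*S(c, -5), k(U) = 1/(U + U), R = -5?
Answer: -5111100/1081 ≈ -4728.1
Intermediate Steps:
V = 2 (V = -2*(-1) = 2)
k(U) = 1/(2*U)
o(c) = -10 (o(c) = 2*(-5) = -10)
(38928 + 8397)/(o(52) + k(-54)) = (38928 + 8397)/(-10 + (½)/(-54)) = 47325/(-10 + (½)*(-1/54)) = 47325/(-10 - 1/108) = 47325/(-1081/108) = 47325*(-108/1081) = -5111100/1081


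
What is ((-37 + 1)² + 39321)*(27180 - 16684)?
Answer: 426316032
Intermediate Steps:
((-37 + 1)² + 39321)*(27180 - 16684) = ((-36)² + 39321)*10496 = (1296 + 39321)*10496 = 40617*10496 = 426316032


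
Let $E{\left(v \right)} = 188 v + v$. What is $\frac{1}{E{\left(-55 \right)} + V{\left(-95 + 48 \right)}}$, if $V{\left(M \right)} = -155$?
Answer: $- \frac{1}{10550} \approx -9.4787 \cdot 10^{-5}$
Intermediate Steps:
$E{\left(v \right)} = 189 v$
$\frac{1}{E{\left(-55 \right)} + V{\left(-95 + 48 \right)}} = \frac{1}{189 \left(-55\right) - 155} = \frac{1}{-10395 - 155} = \frac{1}{-10550} = - \frac{1}{10550}$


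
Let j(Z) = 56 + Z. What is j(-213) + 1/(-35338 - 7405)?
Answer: -6710652/42743 ≈ -157.00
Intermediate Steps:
j(-213) + 1/(-35338 - 7405) = (56 - 213) + 1/(-35338 - 7405) = -157 + 1/(-42743) = -157 - 1/42743 = -6710652/42743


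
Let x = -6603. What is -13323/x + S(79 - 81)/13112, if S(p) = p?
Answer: 29112995/14429756 ≈ 2.0176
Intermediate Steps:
-13323/x + S(79 - 81)/13112 = -13323/(-6603) + (79 - 81)/13112 = -13323*(-1/6603) - 2*1/13112 = 4441/2201 - 1/6556 = 29112995/14429756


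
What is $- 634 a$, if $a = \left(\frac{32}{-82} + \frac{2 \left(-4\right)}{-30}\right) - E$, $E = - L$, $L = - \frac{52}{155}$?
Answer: $\frac{5548768}{19065} \approx 291.04$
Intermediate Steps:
$L = - \frac{52}{155}$ ($L = \left(-52\right) \frac{1}{155} = - \frac{52}{155} \approx -0.33548$)
$E = \frac{52}{155}$ ($E = \left(-1\right) \left(- \frac{52}{155}\right) = \frac{52}{155} \approx 0.33548$)
$a = - \frac{8752}{19065}$ ($a = \left(\frac{32}{-82} + \frac{2 \left(-4\right)}{-30}\right) - \frac{52}{155} = \left(32 \left(- \frac{1}{82}\right) - - \frac{4}{15}\right) - \frac{52}{155} = \left(- \frac{16}{41} + \frac{4}{15}\right) - \frac{52}{155} = - \frac{76}{615} - \frac{52}{155} = - \frac{8752}{19065} \approx -0.45906$)
$- 634 a = \left(-634\right) \left(- \frac{8752}{19065}\right) = \frac{5548768}{19065}$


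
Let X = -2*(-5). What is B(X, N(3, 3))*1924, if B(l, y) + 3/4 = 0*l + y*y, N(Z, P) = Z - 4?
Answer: 481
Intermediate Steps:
X = 10
N(Z, P) = -4 + Z
B(l, y) = -3/4 + y**2 (B(l, y) = -3/4 + (0*l + y*y) = -3/4 + (0 + y**2) = -3/4 + y**2)
B(X, N(3, 3))*1924 = (-3/4 + (-4 + 3)**2)*1924 = (-3/4 + (-1)**2)*1924 = (-3/4 + 1)*1924 = (1/4)*1924 = 481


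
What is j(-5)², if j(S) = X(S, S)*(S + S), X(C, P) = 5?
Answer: 2500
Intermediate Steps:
j(S) = 10*S (j(S) = 5*(S + S) = 5*(2*S) = 10*S)
j(-5)² = (10*(-5))² = (-50)² = 2500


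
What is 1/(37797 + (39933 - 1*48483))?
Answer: 1/29247 ≈ 3.4192e-5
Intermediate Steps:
1/(37797 + (39933 - 1*48483)) = 1/(37797 + (39933 - 48483)) = 1/(37797 - 8550) = 1/29247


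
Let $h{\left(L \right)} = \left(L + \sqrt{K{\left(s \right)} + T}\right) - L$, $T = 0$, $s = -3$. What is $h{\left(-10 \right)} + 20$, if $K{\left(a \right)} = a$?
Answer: $20 + i \sqrt{3} \approx 20.0 + 1.732 i$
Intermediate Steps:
$h{\left(L \right)} = i \sqrt{3}$ ($h{\left(L \right)} = \left(L + \sqrt{-3 + 0}\right) - L = \left(L + \sqrt{-3}\right) - L = \left(L + i \sqrt{3}\right) - L = i \sqrt{3}$)
$h{\left(-10 \right)} + 20 = i \sqrt{3} + 20 = 20 + i \sqrt{3}$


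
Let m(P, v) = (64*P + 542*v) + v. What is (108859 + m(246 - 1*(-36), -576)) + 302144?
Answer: 116283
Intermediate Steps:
m(P, v) = 64*P + 543*v
(108859 + m(246 - 1*(-36), -576)) + 302144 = (108859 + (64*(246 - 1*(-36)) + 543*(-576))) + 302144 = (108859 + (64*(246 + 36) - 312768)) + 302144 = (108859 + (64*282 - 312768)) + 302144 = (108859 + (18048 - 312768)) + 302144 = (108859 - 294720) + 302144 = -185861 + 302144 = 116283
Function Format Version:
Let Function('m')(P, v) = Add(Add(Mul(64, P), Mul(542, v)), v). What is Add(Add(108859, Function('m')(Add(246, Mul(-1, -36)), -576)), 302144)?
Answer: 116283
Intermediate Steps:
Function('m')(P, v) = Add(Mul(64, P), Mul(543, v))
Add(Add(108859, Function('m')(Add(246, Mul(-1, -36)), -576)), 302144) = Add(Add(108859, Add(Mul(64, Add(246, Mul(-1, -36))), Mul(543, -576))), 302144) = Add(Add(108859, Add(Mul(64, Add(246, 36)), -312768)), 302144) = Add(Add(108859, Add(Mul(64, 282), -312768)), 302144) = Add(Add(108859, Add(18048, -312768)), 302144) = Add(Add(108859, -294720), 302144) = Add(-185861, 302144) = 116283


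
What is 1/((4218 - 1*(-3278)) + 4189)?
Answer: 1/11685 ≈ 8.5580e-5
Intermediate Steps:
1/((4218 - 1*(-3278)) + 4189) = 1/((4218 + 3278) + 4189) = 1/(7496 + 4189) = 1/11685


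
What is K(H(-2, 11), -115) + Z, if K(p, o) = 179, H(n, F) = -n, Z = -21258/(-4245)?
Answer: 260371/1415 ≈ 184.01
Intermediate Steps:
Z = 7086/1415 (Z = -21258*(-1/4245) = 7086/1415 ≈ 5.0078)
K(H(-2, 11), -115) + Z = 179 + 7086/1415 = 260371/1415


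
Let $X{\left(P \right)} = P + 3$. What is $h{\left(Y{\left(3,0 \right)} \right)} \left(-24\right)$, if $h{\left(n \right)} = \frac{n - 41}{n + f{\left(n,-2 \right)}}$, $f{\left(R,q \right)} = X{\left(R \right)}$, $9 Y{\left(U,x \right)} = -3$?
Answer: $\frac{2976}{7} \approx 425.14$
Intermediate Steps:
$Y{\left(U,x \right)} = - \frac{1}{3}$ ($Y{\left(U,x \right)} = \frac{1}{9} \left(-3\right) = - \frac{1}{3}$)
$X{\left(P \right)} = 3 + P$
$f{\left(R,q \right)} = 3 + R$
$h{\left(n \right)} = \frac{-41 + n}{3 + 2 n}$ ($h{\left(n \right)} = \frac{n - 41}{n + \left(3 + n\right)} = \frac{-41 + n}{3 + 2 n}$)
$h{\left(Y{\left(3,0 \right)} \right)} \left(-24\right) = \frac{-41 - \frac{1}{3}}{3 + 2 \left(- \frac{1}{3}\right)} \left(-24\right) = \frac{1}{3 - \frac{2}{3}} \left(- \frac{124}{3}\right) \left(-24\right) = \frac{1}{\frac{7}{3}} \left(- \frac{124}{3}\right) \left(-24\right) = \frac{3}{7} \left(- \frac{124}{3}\right) \left(-24\right) = \left(- \frac{124}{7}\right) \left(-24\right) = \frac{2976}{7}$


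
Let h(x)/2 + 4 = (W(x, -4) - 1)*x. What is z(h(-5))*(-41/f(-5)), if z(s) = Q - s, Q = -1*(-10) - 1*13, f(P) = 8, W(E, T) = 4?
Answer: -1435/8 ≈ -179.38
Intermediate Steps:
h(x) = -8 + 6*x (h(x) = -8 + 2*((4 - 1)*x) = -8 + 2*(3*x) = -8 + 6*x)
Q = -3 (Q = 10 - 13 = -3)
z(s) = -3 - s
z(h(-5))*(-41/f(-5)) = (-3 - (-8 + 6*(-5)))*(-41/8) = (-3 - (-8 - 30))*(-41*⅛) = (-3 - 1*(-38))*(-41/8) = (-3 + 38)*(-41/8) = 35*(-41/8) = -1435/8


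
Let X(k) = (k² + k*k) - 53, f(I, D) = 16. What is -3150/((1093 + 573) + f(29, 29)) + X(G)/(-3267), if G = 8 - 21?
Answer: -1795070/915849 ≈ -1.9600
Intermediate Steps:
G = -13
X(k) = -53 + 2*k² (X(k) = (k² + k²) - 53 = 2*k² - 53 = -53 + 2*k²)
-3150/((1093 + 573) + f(29, 29)) + X(G)/(-3267) = -3150/((1093 + 573) + 16) + (-53 + 2*(-13)²)/(-3267) = -3150/(1666 + 16) + (-53 + 2*169)*(-1/3267) = -3150/1682 + (-53 + 338)*(-1/3267) = -3150*1/1682 + 285*(-1/3267) = -1575/841 - 95/1089 = -1795070/915849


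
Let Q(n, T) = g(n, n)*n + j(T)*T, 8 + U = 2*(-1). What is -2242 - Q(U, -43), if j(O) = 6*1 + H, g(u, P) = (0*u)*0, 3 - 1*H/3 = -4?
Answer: -1081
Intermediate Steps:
U = -10 (U = -8 + 2*(-1) = -8 - 2 = -10)
H = 21 (H = 9 - 3*(-4) = 9 + 12 = 21)
g(u, P) = 0 (g(u, P) = 0*0 = 0)
j(O) = 27 (j(O) = 6*1 + 21 = 6 + 21 = 27)
Q(n, T) = 27*T (Q(n, T) = 0*n + 27*T = 0 + 27*T = 27*T)
-2242 - Q(U, -43) = -2242 - 27*(-43) = -2242 - 1*(-1161) = -2242 + 1161 = -1081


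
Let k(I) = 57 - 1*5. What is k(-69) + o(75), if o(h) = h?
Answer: 127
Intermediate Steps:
k(I) = 52 (k(I) = 57 - 5 = 52)
k(-69) + o(75) = 52 + 75 = 127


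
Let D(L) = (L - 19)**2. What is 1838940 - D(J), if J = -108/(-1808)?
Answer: 375629507039/204304 ≈ 1.8386e+6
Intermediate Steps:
J = 27/452 (J = -108*(-1/1808) = 27/452 ≈ 0.059735)
D(L) = (-19 + L)**2
1838940 - D(J) = 1838940 - (-19 + 27/452)**2 = 1838940 - (-8561/452)**2 = 1838940 - 1*73290721/204304 = 1838940 - 73290721/204304 = 375629507039/204304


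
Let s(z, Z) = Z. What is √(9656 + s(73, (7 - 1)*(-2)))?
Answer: 2*√2411 ≈ 98.204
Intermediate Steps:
√(9656 + s(73, (7 - 1)*(-2))) = √(9656 + (7 - 1)*(-2)) = √(9656 + 6*(-2)) = √(9656 - 12) = √9644 = 2*√2411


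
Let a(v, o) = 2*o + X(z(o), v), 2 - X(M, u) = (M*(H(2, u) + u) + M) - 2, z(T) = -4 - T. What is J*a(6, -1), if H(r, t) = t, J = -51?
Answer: -2091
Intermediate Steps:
X(M, u) = 4 - M - 2*M*u (X(M, u) = 2 - ((M*(u + u) + M) - 2) = 2 - ((M*(2*u) + M) - 2) = 2 - ((2*M*u + M) - 2) = 2 - ((M + 2*M*u) - 2) = 2 - (-2 + M + 2*M*u) = 2 + (2 - M - 2*M*u) = 4 - M - 2*M*u)
a(v, o) = 8 + 3*o - 2*v*(-4 - o) (a(v, o) = 2*o + (4 - (-4 - o) - 2*(-4 - o)*v) = 2*o + (4 + (4 + o) - 2*v*(-4 - o)) = 2*o + (8 + o - 2*v*(-4 - o)) = 8 + 3*o - 2*v*(-4 - o))
J*a(6, -1) = -51*(8 + 3*(-1) + 2*6*(4 - 1)) = -51*(8 - 3 + 2*6*3) = -51*(8 - 3 + 36) = -51*41 = -2091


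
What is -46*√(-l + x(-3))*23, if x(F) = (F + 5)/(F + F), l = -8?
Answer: -1058*√69/3 ≈ -2929.5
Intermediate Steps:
x(F) = (5 + F)/(2*F) (x(F) = (5 + F)/((2*F)) = (5 + F)*(1/(2*F)) = (5 + F)/(2*F))
-46*√(-l + x(-3))*23 = -46*√(-1*(-8) + (½)*(5 - 3)/(-3))*23 = -46*√(8 + (½)*(-⅓)*2)*23 = -46*√(8 - ⅓)*23 = -46*√69/3*23 = -1058*√69/3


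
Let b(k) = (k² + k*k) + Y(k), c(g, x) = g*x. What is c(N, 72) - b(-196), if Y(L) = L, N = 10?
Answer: -75916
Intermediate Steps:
b(k) = k + 2*k² (b(k) = (k² + k*k) + k = (k² + k²) + k = 2*k² + k = k + 2*k²)
c(N, 72) - b(-196) = 10*72 - (-196)*(1 + 2*(-196)) = 720 - (-196)*(1 - 392) = 720 - (-196)*(-391) = 720 - 1*76636 = 720 - 76636 = -75916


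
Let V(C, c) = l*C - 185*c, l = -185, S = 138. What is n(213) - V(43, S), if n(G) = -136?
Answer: 33349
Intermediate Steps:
V(C, c) = -185*C - 185*c
n(213) - V(43, S) = -136 - (-185*43 - 185*138) = -136 - (-7955 - 25530) = -136 - 1*(-33485) = -136 + 33485 = 33349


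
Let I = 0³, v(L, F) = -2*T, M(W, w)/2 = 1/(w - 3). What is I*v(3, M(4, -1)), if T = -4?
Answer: 0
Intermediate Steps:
M(W, w) = 2/(-3 + w) (M(W, w) = 2/(w - 3) = 2/(-3 + w))
v(L, F) = 8 (v(L, F) = -2*(-4) = 8)
I = 0
I*v(3, M(4, -1)) = 0*8 = 0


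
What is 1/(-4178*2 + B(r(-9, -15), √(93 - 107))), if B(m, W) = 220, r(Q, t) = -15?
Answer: -1/8136 ≈ -0.00012291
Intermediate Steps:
1/(-4178*2 + B(r(-9, -15), √(93 - 107))) = 1/(-4178*2 + 220) = 1/(-8356 + 220) = 1/(-8136) = -1/8136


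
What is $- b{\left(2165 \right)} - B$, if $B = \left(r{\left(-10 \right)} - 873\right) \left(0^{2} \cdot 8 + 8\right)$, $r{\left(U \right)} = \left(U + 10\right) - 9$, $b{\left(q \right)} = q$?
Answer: $4891$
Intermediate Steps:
$r{\left(U \right)} = 1 + U$ ($r{\left(U \right)} = \left(10 + U\right) - 9 = 1 + U$)
$B = -7056$ ($B = \left(\left(1 - 10\right) - 873\right) \left(0^{2} \cdot 8 + 8\right) = \left(-9 - 873\right) \left(0 \cdot 8 + 8\right) = - 882 \left(0 + 8\right) = \left(-882\right) 8 = -7056$)
$- b{\left(2165 \right)} - B = \left(-1\right) 2165 - -7056 = -2165 + 7056 = 4891$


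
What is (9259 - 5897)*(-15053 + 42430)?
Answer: 92041474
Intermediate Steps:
(9259 - 5897)*(-15053 + 42430) = 3362*27377 = 92041474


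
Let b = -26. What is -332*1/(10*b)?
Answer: 83/65 ≈ 1.2769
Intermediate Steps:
-332*1/(10*b) = -332/(10*(-26)) = -332/(-260) = -332*(-1/260) = 83/65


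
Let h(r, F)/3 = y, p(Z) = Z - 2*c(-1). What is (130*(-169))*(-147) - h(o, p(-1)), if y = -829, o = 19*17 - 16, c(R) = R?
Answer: 3232077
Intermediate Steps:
o = 307 (o = 323 - 16 = 307)
p(Z) = 2 + Z (p(Z) = Z - 2*(-1) = Z + 2 = 2 + Z)
h(r, F) = -2487 (h(r, F) = 3*(-829) = -2487)
(130*(-169))*(-147) - h(o, p(-1)) = (130*(-169))*(-147) - 1*(-2487) = -21970*(-147) + 2487 = 3229590 + 2487 = 3232077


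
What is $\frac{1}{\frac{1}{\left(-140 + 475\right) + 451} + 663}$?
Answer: $\frac{786}{521119} \approx 0.0015083$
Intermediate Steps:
$\frac{1}{\frac{1}{\left(-140 + 475\right) + 451} + 663} = \frac{1}{\frac{1}{335 + 451} + 663} = \frac{1}{\frac{1}{786} + 663} = \frac{1}{\frac{521119}{786}} = \frac{786}{521119}$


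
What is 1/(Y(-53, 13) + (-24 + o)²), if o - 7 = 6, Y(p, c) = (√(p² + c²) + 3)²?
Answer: 259/796038 - √2978/1592076 ≈ 0.00029108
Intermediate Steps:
Y(p, c) = (3 + √(c² + p²))² (Y(p, c) = (√(c² + p²) + 3)² = (3 + √(c² + p²))²)
o = 13 (o = 7 + 6 = 13)
1/(Y(-53, 13) + (-24 + o)²) = 1/((3 + √(13² + (-53)²))² + (-24 + 13)²) = 1/((3 + √(169 + 2809))² + (-11)²) = 1/((3 + √2978)² + 121) = 1/(121 + (3 + √2978)²)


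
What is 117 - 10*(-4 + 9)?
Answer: 67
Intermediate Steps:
117 - 10*(-4 + 9) = 117 - 10*5 = 117 - 50 = 67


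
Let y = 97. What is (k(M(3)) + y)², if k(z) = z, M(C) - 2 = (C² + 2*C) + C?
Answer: 13689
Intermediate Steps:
M(C) = 2 + C² + 3*C (M(C) = 2 + ((C² + 2*C) + C) = 2 + (C² + 3*C) = 2 + C² + 3*C)
(k(M(3)) + y)² = ((2 + 3² + 3*3) + 97)² = ((2 + 9 + 9) + 97)² = (20 + 97)² = 117² = 13689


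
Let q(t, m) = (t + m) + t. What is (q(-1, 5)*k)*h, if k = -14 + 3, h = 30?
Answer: -990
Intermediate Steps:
k = -11
q(t, m) = m + 2*t (q(t, m) = (m + t) + t = m + 2*t)
(q(-1, 5)*k)*h = ((5 + 2*(-1))*(-11))*30 = ((5 - 2)*(-11))*30 = (3*(-11))*30 = -33*30 = -990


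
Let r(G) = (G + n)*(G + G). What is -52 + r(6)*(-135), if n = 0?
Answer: -9772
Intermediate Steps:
r(G) = 2*G² (r(G) = (G + 0)*(G + G) = G*(2*G) = 2*G²)
-52 + r(6)*(-135) = -52 + (2*6²)*(-135) = -52 + (2*36)*(-135) = -52 + 72*(-135) = -52 - 9720 = -9772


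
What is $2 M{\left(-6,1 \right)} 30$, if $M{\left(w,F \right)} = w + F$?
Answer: $-300$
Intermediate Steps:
$M{\left(w,F \right)} = F + w$
$2 M{\left(-6,1 \right)} 30 = 2 \left(1 - 6\right) 30 = 2 \left(-5\right) 30 = \left(-10\right) 30 = -300$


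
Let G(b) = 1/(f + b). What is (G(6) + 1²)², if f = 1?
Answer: 64/49 ≈ 1.3061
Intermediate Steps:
G(b) = 1/(1 + b)
(G(6) + 1²)² = (1/(1 + 6) + 1²)² = (1/7 + 1)² = (⅐ + 1)² = (8/7)² = 64/49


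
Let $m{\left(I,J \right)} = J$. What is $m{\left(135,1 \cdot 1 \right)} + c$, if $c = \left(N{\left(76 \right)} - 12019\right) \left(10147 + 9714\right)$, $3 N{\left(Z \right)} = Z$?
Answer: $- \frac{714618638}{3} \approx -2.3821 \cdot 10^{8}$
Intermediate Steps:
$N{\left(Z \right)} = \frac{Z}{3}$
$c = - \frac{714618641}{3}$ ($c = \left(\frac{1}{3} \cdot 76 - 12019\right) \left(10147 + 9714\right) = \left(\frac{76}{3} - 12019\right) 19861 = \left(- \frac{35981}{3}\right) 19861 = - \frac{714618641}{3} \approx -2.3821 \cdot 10^{8}$)
$m{\left(135,1 \cdot 1 \right)} + c = 1 \cdot 1 - \frac{714618641}{3} = 1 - \frac{714618641}{3} = - \frac{714618638}{3}$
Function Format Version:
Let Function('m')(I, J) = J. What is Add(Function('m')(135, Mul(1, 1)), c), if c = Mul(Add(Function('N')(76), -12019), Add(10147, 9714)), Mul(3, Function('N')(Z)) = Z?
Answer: Rational(-714618638, 3) ≈ -2.3821e+8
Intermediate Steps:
Function('N')(Z) = Mul(Rational(1, 3), Z)
c = Rational(-714618641, 3) (c = Mul(Add(Mul(Rational(1, 3), 76), -12019), Add(10147, 9714)) = Mul(Add(Rational(76, 3), -12019), 19861) = Mul(Rational(-35981, 3), 19861) = Rational(-714618641, 3) ≈ -2.3821e+8)
Add(Function('m')(135, Mul(1, 1)), c) = Add(Mul(1, 1), Rational(-714618641, 3)) = Add(1, Rational(-714618641, 3)) = Rational(-714618638, 3)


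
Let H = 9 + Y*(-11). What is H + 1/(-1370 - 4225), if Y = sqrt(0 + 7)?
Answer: 50354/5595 - 11*sqrt(7) ≈ -20.103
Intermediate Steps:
Y = sqrt(7) ≈ 2.6458
H = 9 - 11*sqrt(7) (H = 9 + sqrt(7)*(-11) = 9 - 11*sqrt(7) ≈ -20.103)
H + 1/(-1370 - 4225) = (9 - 11*sqrt(7)) + 1/(-1370 - 4225) = (9 - 11*sqrt(7)) + 1/(-5595) = (9 - 11*sqrt(7)) - 1/5595 = 50354/5595 - 11*sqrt(7)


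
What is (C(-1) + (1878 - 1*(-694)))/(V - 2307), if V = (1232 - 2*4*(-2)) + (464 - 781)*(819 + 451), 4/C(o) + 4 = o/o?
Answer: -7712/1210947 ≈ -0.0063686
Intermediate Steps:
C(o) = -4/3 (C(o) = 4/(-4 + o/o) = 4/(-4 + 1) = 4/(-3) = 4*(-⅓) = -4/3)
V = -401342 (V = (1232 - 8*(-2)) - 317*1270 = (1232 + 16) - 402590 = 1248 - 402590 = -401342)
(C(-1) + (1878 - 1*(-694)))/(V - 2307) = (-4/3 + (1878 - 1*(-694)))/(-401342 - 2307) = (-4/3 + (1878 + 694))/(-403649) = (-4/3 + 2572)*(-1/403649) = (7712/3)*(-1/403649) = -7712/1210947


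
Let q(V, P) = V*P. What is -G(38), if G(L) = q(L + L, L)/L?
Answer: -76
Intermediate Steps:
q(V, P) = P*V
G(L) = 2*L (G(L) = (L*(L + L))/L = (L*(2*L))/L = (2*L**2)/L = 2*L)
-G(38) = -2*38 = -1*76 = -76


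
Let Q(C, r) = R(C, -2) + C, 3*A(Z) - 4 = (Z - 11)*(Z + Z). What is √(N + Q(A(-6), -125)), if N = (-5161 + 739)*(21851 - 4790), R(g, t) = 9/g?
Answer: I*√1835997214857/156 ≈ 8685.8*I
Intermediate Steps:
A(Z) = 4/3 + 2*Z*(-11 + Z)/3 (A(Z) = 4/3 + ((Z - 11)*(Z + Z))/3 = 4/3 + ((-11 + Z)*(2*Z))/3 = 4/3 + (2*Z*(-11 + Z))/3 = 4/3 + 2*Z*(-11 + Z)/3)
Q(C, r) = C + 9/C (Q(C, r) = 9/C + C = C + 9/C)
N = -75443742 (N = -4422*17061 = -75443742)
√(N + Q(A(-6), -125)) = √(-75443742 + ((4/3 - 22/3*(-6) + (⅔)*(-6)²) + 9/(4/3 - 22/3*(-6) + (⅔)*(-6)²))) = √(-75443742 + ((4/3 + 44 + (⅔)*36) + 9/(4/3 + 44 + (⅔)*36))) = √(-75443742 + ((4/3 + 44 + 24) + 9/(4/3 + 44 + 24))) = √(-75443742 + (208/3 + 9/(208/3))) = √(-75443742 + (208/3 + 9*(3/208))) = √(-75443742 + (208/3 + 27/208)) = √(-75443742 + 43345/624) = √(-47076851663/624) = I*√1835997214857/156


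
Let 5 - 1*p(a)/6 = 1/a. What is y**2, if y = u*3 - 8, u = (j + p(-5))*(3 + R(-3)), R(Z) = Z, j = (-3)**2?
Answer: 64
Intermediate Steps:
j = 9
p(a) = 30 - 6/a
u = 0 (u = (9 + (30 - 6/(-5)))*(3 - 3) = (9 + (30 - 6*(-1/5)))*0 = (9 + (30 + 6/5))*0 = (9 + 156/5)*0 = (201/5)*0 = 0)
y = -8 (y = 0*3 - 8 = 0 - 8 = -8)
y**2 = (-8)**2 = 64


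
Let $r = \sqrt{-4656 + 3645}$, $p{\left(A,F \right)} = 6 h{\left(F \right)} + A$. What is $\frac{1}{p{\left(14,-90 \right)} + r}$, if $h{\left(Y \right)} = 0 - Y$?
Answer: $\frac{554}{307927} - \frac{i \sqrt{1011}}{307927} \approx 0.0017991 - 0.00010326 i$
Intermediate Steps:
$h{\left(Y \right)} = - Y$
$p{\left(A,F \right)} = A - 6 F$ ($p{\left(A,F \right)} = 6 \left(- F\right) + A = - 6 F + A = A - 6 F$)
$r = i \sqrt{1011}$ ($r = \sqrt{-1011} = i \sqrt{1011} \approx 31.796 i$)
$\frac{1}{p{\left(14,-90 \right)} + r} = \frac{1}{\left(14 - -540\right) + i \sqrt{1011}} = \frac{1}{\left(14 + 540\right) + i \sqrt{1011}} = \frac{1}{554 + i \sqrt{1011}}$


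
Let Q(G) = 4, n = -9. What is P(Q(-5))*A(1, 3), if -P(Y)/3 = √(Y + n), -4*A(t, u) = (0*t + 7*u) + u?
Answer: 18*I*√5 ≈ 40.249*I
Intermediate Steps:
A(t, u) = -2*u (A(t, u) = -((0*t + 7*u) + u)/4 = -((0 + 7*u) + u)/4 = -(7*u + u)/4 = -2*u)
P(Y) = -3*√(-9 + Y) (P(Y) = -3*√(Y - 9) = -3*√(-9 + Y))
P(Q(-5))*A(1, 3) = (-3*√(-9 + 4))*(-2*3) = -3*I*√5*(-6) = 18*I*√5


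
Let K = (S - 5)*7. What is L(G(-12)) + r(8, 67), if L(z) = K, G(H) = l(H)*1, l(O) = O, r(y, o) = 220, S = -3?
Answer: 164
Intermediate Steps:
K = -56 (K = (-3 - 5)*7 = -8*7 = -56)
G(H) = H (G(H) = H*1 = H)
L(z) = -56
L(G(-12)) + r(8, 67) = -56 + 220 = 164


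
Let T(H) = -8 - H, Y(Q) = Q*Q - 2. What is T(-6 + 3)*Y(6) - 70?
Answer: -240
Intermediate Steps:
Y(Q) = -2 + Q² (Y(Q) = Q² - 2 = -2 + Q²)
T(-6 + 3)*Y(6) - 70 = (-8 - (-6 + 3))*(-2 + 6²) - 70 = (-8 - 1*(-3))*(-2 + 36) - 70 = (-8 + 3)*34 - 70 = -5*34 - 70 = -170 - 70 = -240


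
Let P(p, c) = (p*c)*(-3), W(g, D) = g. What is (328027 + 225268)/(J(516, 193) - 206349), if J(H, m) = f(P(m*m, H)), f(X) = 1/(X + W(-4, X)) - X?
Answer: 778141348720/80803533990487 ≈ 0.0096300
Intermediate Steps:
P(p, c) = -3*c*p (P(p, c) = (c*p)*(-3) = -3*c*p)
f(X) = 1/(-4 + X) - X (f(X) = 1/(X - 4) - X = 1/(-4 + X) - X)
J(H, m) = (1 - 12*H*m² - 9*H²*m⁴)/(-4 - 3*H*m²) (J(H, m) = (1 - (-3*H*m*m)² + 4*(-3*H*m*m))/(-4 - 3*H*m*m) = (1 - (-3*H*m²)² + 4*(-3*H*m²))/(-4 - 3*H*m²) = (1 - 9*H²*m⁴ - 12*H*m²)/(-4 - 3*H*m²) = (1 - 12*H*m² - 9*H²*m⁴)/(-4 - 3*H*m²))
(328027 + 225268)/(J(516, 193) - 206349) = (328027 + 225268)/((-1 + 9*516²*193⁴ + 12*516*193²)/(4 + 3*516*193²) - 206349) = 553295/((-1 + 9*266256*1387488001 + 12*516*37249)/(4 + 3*516*37249) - 206349) = 553295/((-1 + 3324843046748304 + 230645808)/(4 + 57661452) - 206349) = 553295/(3324843277394111/57661456 - 206349) = 553295/(3312944893609967/57661456) = 553295*(57661456/3312944893609967) = 778141348720/80803533990487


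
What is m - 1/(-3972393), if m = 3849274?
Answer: 15290829092683/3972393 ≈ 3.8493e+6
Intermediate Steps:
m - 1/(-3972393) = 3849274 - 1/(-3972393) = 3849274 - 1*(-1/3972393) = 3849274 + 1/3972393 = 15290829092683/3972393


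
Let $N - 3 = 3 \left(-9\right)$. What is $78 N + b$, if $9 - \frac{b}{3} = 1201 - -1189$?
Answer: $-9015$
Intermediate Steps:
$N = -24$ ($N = 3 + 3 \left(-9\right) = 3 - 27 = -24$)
$b = -7143$ ($b = 27 - 3 \left(1201 - -1189\right) = 27 - 3 \left(1201 + 1189\right) = 27 - 7170 = -7143$)
$78 N + b = 78 \left(-24\right) - 7143 = -1872 - 7143 = -9015$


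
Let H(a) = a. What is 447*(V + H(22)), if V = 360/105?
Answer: 79566/7 ≈ 11367.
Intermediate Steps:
V = 24/7 (V = 360*(1/105) = 24/7 ≈ 3.4286)
447*(V + H(22)) = 447*(24/7 + 22) = 447*(178/7) = 79566/7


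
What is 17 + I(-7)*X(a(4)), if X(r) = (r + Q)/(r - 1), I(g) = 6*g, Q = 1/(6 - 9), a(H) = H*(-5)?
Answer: -71/3 ≈ -23.667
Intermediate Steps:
a(H) = -5*H
Q = -⅓ (Q = 1/(-3) = -⅓ ≈ -0.33333)
X(r) = (-⅓ + r)/(-1 + r) (X(r) = (r - ⅓)/(r - 1) = (-⅓ + r)/(-1 + r))
17 + I(-7)*X(a(4)) = 17 + (6*(-7))*((-⅓ - 5*4)/(-1 - 5*4)) = 17 - 42*(-⅓ - 20)/(-1 - 20) = 17 - 42*(-61)/((-21)*3) = 17 - (-2)*(-61)/3 = 17 - 42*61/63 = 17 - 122/3 = -71/3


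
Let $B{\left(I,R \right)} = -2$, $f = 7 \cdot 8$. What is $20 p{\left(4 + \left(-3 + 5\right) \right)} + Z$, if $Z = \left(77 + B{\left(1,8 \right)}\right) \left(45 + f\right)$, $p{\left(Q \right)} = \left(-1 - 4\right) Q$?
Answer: $6975$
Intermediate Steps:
$f = 56$
$p{\left(Q \right)} = - 5 Q$
$Z = 7575$ ($Z = \left(77 - 2\right) \left(45 + 56\right) = 75 \cdot 101 = 7575$)
$20 p{\left(4 + \left(-3 + 5\right) \right)} + Z = 20 \left(- 5 \left(4 + \left(-3 + 5\right)\right)\right) + 7575 = 20 \left(- 5 \left(4 + 2\right)\right) + 7575 = 20 \left(\left(-5\right) 6\right) + 7575 = 20 \left(-30\right) + 7575 = -600 + 7575 = 6975$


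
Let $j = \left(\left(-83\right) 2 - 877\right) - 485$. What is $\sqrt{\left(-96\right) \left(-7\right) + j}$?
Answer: $2 i \sqrt{214} \approx 29.257 i$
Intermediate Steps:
$j = -1528$ ($j = \left(-166 - 877\right) - 485 = -1043 - 485 = -1528$)
$\sqrt{\left(-96\right) \left(-7\right) + j} = \sqrt{\left(-96\right) \left(-7\right) - 1528} = \sqrt{672 - 1528} = \sqrt{-856} = 2 i \sqrt{214}$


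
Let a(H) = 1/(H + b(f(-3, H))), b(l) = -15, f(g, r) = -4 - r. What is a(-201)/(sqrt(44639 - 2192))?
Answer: -sqrt(42447)/9168552 ≈ -2.2471e-5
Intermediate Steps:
a(H) = 1/(-15 + H) (a(H) = 1/(H - 15) = 1/(-15 + H))
a(-201)/(sqrt(44639 - 2192)) = 1/((-15 - 201)*(sqrt(44639 - 2192))) = 1/((-216)*(sqrt(42447))) = -sqrt(42447)/9168552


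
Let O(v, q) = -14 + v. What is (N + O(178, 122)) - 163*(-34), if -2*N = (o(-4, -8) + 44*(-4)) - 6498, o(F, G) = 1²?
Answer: 18085/2 ≈ 9042.5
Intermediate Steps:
o(F, G) = 1
N = 6673/2 (N = -((1 + 44*(-4)) - 6498)/2 = -((1 - 176) - 6498)/2 = -(-175 - 6498)/2 = -½*(-6673) = 6673/2 ≈ 3336.5)
(N + O(178, 122)) - 163*(-34) = (6673/2 + (-14 + 178)) - 163*(-34) = (6673/2 + 164) + 5542 = 7001/2 + 5542 = 18085/2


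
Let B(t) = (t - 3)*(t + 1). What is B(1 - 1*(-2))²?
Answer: 0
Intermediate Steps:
B(t) = (1 + t)*(-3 + t) (B(t) = (-3 + t)*(1 + t) = (1 + t)*(-3 + t))
B(1 - 1*(-2))² = (-3 + (1 - 1*(-2))² - 2*(1 - 1*(-2)))² = (-3 + (1 + 2)² - 2*(1 + 2))² = (-3 + 3² - 2*3)² = (-3 + 9 - 6)² = 0² = 0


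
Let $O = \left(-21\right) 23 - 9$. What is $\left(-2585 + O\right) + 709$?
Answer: $-2368$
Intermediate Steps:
$O = -492$ ($O = -483 - 9 = -492$)
$\left(-2585 + O\right) + 709 = \left(-2585 - 492\right) + 709 = -3077 + 709 = -2368$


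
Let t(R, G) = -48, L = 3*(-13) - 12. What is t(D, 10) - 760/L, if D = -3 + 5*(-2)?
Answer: -1688/51 ≈ -33.098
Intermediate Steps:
D = -13 (D = -3 - 10 = -13)
L = -51 (L = -39 - 12 = -51)
t(D, 10) - 760/L = -48 - 760/(-51) = -48 - 760*(-1)/51 = -48 - 1*(-760/51) = -48 + 760/51 = -1688/51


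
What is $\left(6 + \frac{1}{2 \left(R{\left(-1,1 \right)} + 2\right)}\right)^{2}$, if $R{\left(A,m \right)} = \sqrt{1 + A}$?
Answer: $\frac{625}{16} \approx 39.063$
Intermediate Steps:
$\left(6 + \frac{1}{2 \left(R{\left(-1,1 \right)} + 2\right)}\right)^{2} = \left(6 + \frac{1}{2 \left(\sqrt{1 - 1} + 2\right)}\right)^{2} = \left(6 + \frac{1}{2 \left(\sqrt{0} + 2\right)}\right)^{2} = \left(6 + \frac{1}{2 \left(0 + 2\right)}\right)^{2} = \left(6 + \frac{1}{2 \cdot 2}\right)^{2} = \left(6 + \frac{1}{4}\right)^{2} = \left(\frac{25}{4}\right)^{2} = \frac{625}{16}$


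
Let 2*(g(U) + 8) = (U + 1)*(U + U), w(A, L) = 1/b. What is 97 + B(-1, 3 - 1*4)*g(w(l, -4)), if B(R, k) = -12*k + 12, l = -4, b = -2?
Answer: -101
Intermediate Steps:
w(A, L) = -1/2 (w(A, L) = 1/(-2) = -1/2)
B(R, k) = 12 - 12*k
g(U) = -8 + U*(1 + U) (g(U) = -8 + ((U + 1)*(U + U))/2 = -8 + ((1 + U)*(2*U))/2 = -8 + (2*U*(1 + U))/2 = -8 + U*(1 + U))
97 + B(-1, 3 - 1*4)*g(w(l, -4)) = 97 + (12 - 12*(3 - 1*4))*(-8 - 1/2 + (-1/2)**2) = 97 + (12 - 12*(3 - 4))*(-8 - 1/2 + 1/4) = 97 + (12 - 12*(-1))*(-33/4) = 97 + (12 + 12)*(-33/4) = 97 + 24*(-33/4) = 97 - 198 = -101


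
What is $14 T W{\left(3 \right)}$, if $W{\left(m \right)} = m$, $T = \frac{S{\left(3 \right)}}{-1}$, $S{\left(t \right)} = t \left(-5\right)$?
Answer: $630$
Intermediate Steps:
$S{\left(t \right)} = - 5 t$
$T = 15$ ($T = \frac{\left(-5\right) 3}{-1} = \left(-15\right) \left(-1\right) = 15$)
$14 T W{\left(3 \right)} = 14 \cdot 15 \cdot 3 = 210 \cdot 3 = 630$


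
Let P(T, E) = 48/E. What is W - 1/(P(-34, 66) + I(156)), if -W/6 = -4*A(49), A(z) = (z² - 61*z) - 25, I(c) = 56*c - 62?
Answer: -1403848475/95422 ≈ -14712.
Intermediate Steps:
I(c) = -62 + 56*c
A(z) = -25 + z² - 61*z
W = -14712 (W = -(-24)*(-25 + 49² - 61*49) = -(-24)*(-25 + 2401 - 2989) = -(-24)*(-613) = -6*2452 = -14712)
W - 1/(P(-34, 66) + I(156)) = -14712 - 1/(48/66 + (-62 + 56*156)) = -14712 - 1/(48*(1/66) + (-62 + 8736)) = -14712 - 1/(8/11 + 8674) = -14712 - 1/95422/11 = -14712 - 1*11/95422 = -14712 - 11/95422 = -1403848475/95422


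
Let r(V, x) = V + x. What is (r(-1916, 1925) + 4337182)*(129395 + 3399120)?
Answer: 15303843501365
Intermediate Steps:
(r(-1916, 1925) + 4337182)*(129395 + 3399120) = ((-1916 + 1925) + 4337182)*(129395 + 3399120) = (9 + 4337182)*3528515 = 4337191*3528515 = 15303843501365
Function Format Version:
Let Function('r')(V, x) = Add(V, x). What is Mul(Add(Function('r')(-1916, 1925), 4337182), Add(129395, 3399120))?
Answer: 15303843501365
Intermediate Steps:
Mul(Add(Function('r')(-1916, 1925), 4337182), Add(129395, 3399120)) = Mul(Add(Add(-1916, 1925), 4337182), Add(129395, 3399120)) = Mul(Add(9, 4337182), 3528515) = Mul(4337191, 3528515) = 15303843501365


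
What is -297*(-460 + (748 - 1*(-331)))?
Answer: -183843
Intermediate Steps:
-297*(-460 + (748 - 1*(-331))) = -297*(-460 + (748 + 331)) = -297*(-460 + 1079) = -297*619 = -183843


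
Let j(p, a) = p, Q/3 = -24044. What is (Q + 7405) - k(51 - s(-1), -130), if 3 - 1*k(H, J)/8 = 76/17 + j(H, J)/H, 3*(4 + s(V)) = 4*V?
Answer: -1100023/17 ≈ -64707.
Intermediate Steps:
Q = -72132 (Q = 3*(-24044) = -72132)
s(V) = -4 + 4*V/3 (s(V) = -4 + (4*V)/3 = -4 + 4*V/3)
k(H, J) = -336/17 (k(H, J) = 24 - 8*(76/17 + H/H) = 24 - 8*(76*(1/17) + 1) = 24 - 8*(76/17 + 1) = 24 - 8*93/17 = 24 - 744/17 = -336/17)
(Q + 7405) - k(51 - s(-1), -130) = (-72132 + 7405) - 1*(-336/17) = -64727 + 336/17 = -1100023/17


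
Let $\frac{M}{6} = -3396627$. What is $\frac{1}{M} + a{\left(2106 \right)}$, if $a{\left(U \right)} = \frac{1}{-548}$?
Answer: $- \frac{10190155}{5584054788} \approx -0.0018249$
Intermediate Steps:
$a{\left(U \right)} = - \frac{1}{548}$
$M = -20379762$ ($M = 6 \left(-3396627\right) = -20379762$)
$\frac{1}{M} + a{\left(2106 \right)} = \frac{1}{-20379762} - \frac{1}{548} = - \frac{1}{20379762} - \frac{1}{548} = - \frac{10190155}{5584054788}$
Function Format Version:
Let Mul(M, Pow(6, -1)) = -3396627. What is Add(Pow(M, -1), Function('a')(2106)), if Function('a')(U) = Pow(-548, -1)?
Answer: Rational(-10190155, 5584054788) ≈ -0.0018249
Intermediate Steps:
Function('a')(U) = Rational(-1, 548)
M = -20379762 (M = Mul(6, -3396627) = -20379762)
Add(Pow(M, -1), Function('a')(2106)) = Add(Pow(-20379762, -1), Rational(-1, 548)) = Add(Rational(-1, 20379762), Rational(-1, 548)) = Rational(-10190155, 5584054788)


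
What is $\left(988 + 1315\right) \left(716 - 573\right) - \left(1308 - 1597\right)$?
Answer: $329618$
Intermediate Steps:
$\left(988 + 1315\right) \left(716 - 573\right) - \left(1308 - 1597\right) = 2303 \cdot 143 - \left(1308 - 1597\right) = 329329 - -289 = 329329 + 289 = 329618$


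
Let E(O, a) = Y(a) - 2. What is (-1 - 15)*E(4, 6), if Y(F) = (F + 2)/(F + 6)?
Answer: 64/3 ≈ 21.333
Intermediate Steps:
Y(F) = (2 + F)/(6 + F)
E(O, a) = -2 + (2 + a)/(6 + a) (E(O, a) = (2 + a)/(6 + a) - 2 = -2 + (2 + a)/(6 + a))
(-1 - 15)*E(4, 6) = (-1 - 15)*((-10 - 1*6)/(6 + 6)) = -16*(-10 - 6)/12 = -4*(-16)/3 = -16*(-4/3) = 64/3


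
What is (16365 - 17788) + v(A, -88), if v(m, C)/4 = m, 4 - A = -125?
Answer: -907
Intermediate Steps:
A = 129 (A = 4 - 1*(-125) = 4 + 125 = 129)
v(m, C) = 4*m
(16365 - 17788) + v(A, -88) = (16365 - 17788) + 4*129 = -1423 + 516 = -907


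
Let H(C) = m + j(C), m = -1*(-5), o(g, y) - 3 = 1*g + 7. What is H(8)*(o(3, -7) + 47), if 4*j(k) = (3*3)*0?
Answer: 300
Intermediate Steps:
j(k) = 0 (j(k) = ((3*3)*0)/4 = (9*0)/4 = (¼)*0 = 0)
o(g, y) = 10 + g (o(g, y) = 3 + (1*g + 7) = 3 + (g + 7) = 3 + (7 + g) = 10 + g)
m = 5
H(C) = 5 (H(C) = 5 + 0 = 5)
H(8)*(o(3, -7) + 47) = 5*((10 + 3) + 47) = 5*(13 + 47) = 5*60 = 300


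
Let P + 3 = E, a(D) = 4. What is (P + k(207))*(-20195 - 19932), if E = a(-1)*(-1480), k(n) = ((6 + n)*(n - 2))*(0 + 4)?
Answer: -6770909599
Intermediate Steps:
k(n) = 4*(-2 + n)*(6 + n) (k(n) = ((6 + n)*(-2 + n))*4 = ((-2 + n)*(6 + n))*4 = 4*(-2 + n)*(6 + n))
E = -5920 (E = 4*(-1480) = -5920)
P = -5923 (P = -3 - 5920 = -5923)
(P + k(207))*(-20195 - 19932) = (-5923 + (-48 + 4*207**2 + 16*207))*(-20195 - 19932) = (-5923 + (-48 + 4*42849 + 3312))*(-40127) = (-5923 + (-48 + 171396 + 3312))*(-40127) = (-5923 + 174660)*(-40127) = 168737*(-40127) = -6770909599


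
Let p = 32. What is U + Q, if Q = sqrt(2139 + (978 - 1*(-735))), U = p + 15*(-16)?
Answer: -208 + 6*sqrt(107) ≈ -145.94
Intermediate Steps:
U = -208 (U = 32 + 15*(-16) = 32 - 240 = -208)
Q = 6*sqrt(107) (Q = sqrt(2139 + (978 + 735)) = sqrt(2139 + 1713) = sqrt(3852) = 6*sqrt(107) ≈ 62.064)
U + Q = -208 + 6*sqrt(107)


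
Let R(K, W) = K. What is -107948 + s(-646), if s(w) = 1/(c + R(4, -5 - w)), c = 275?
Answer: -30117491/279 ≈ -1.0795e+5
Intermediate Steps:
s(w) = 1/279 (s(w) = 1/(275 + 4) = 1/279)
-107948 + s(-646) = -107948 + 1/279 = -30117491/279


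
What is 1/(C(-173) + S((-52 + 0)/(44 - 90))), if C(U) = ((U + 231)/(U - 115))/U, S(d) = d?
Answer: 572976/648379 ≈ 0.88371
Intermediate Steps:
C(U) = (231 + U)/(U*(-115 + U)) (C(U) = ((231 + U)/(-115 + U))/U = (231 + U)/(U*(-115 + U)))
1/(C(-173) + S((-52 + 0)/(44 - 90))) = 1/((231 - 173)/((-173)*(-115 - 173)) + (-52 + 0)/(44 - 90)) = 1/(-1/173*58/(-288) - 52/(-46)) = 1/(-1/173*(-1/288)*58 - 52*(-1/46)) = 1/(29/24912 + 26/23) = 1/(648379/572976) = 572976/648379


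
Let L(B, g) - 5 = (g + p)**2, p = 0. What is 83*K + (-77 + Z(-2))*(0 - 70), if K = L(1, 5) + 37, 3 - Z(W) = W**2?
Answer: 11021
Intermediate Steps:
Z(W) = 3 - W**2
L(B, g) = 5 + g**2 (L(B, g) = 5 + (g + 0)**2 = 5 + g**2)
K = 67 (K = (5 + 5**2) + 37 = (5 + 25) + 37 = 30 + 37 = 67)
83*K + (-77 + Z(-2))*(0 - 70) = 83*67 + (-77 + (3 - 1*(-2)**2))*(0 - 70) = 5561 + (-77 + (3 - 1*4))*(-70) = 5561 + (-77 + (3 - 4))*(-70) = 5561 + (-77 - 1)*(-70) = 5561 - 78*(-70) = 5561 + 5460 = 11021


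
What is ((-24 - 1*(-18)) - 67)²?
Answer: 5329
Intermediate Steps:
((-24 - 1*(-18)) - 67)² = ((-24 + 18) - 67)² = (-6 - 67)² = (-73)² = 5329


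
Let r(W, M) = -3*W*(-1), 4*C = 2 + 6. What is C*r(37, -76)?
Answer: 222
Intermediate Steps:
C = 2 (C = (2 + 6)/4 = (¼)*8 = 2)
r(W, M) = 3*W
C*r(37, -76) = 2*(3*37) = 2*111 = 222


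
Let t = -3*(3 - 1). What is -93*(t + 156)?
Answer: -13950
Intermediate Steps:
t = -6 (t = -3*2 = -6)
-93*(t + 156) = -93*(-6 + 156) = -93*150 = -13950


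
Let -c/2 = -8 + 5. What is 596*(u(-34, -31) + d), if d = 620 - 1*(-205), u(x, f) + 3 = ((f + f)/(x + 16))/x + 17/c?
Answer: 75205664/153 ≈ 4.9154e+5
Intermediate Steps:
c = 6 (c = -2*(-8 + 5) = -2*(-3) = 6)
u(x, f) = -⅙ + 2*f/(x*(16 + x)) (u(x, f) = -3 + (((f + f)/(x + 16))/x + 17/6) = -3 + (((2*f)/(16 + x))/x + 17*(⅙)) = -3 + ((2*f/(16 + x))/x + 17/6) = -3 + (2*f/(x*(16 + x)) + 17/6) = -3 + (17/6 + 2*f/(x*(16 + x))) = -⅙ + 2*f/(x*(16 + x)))
d = 825 (d = 620 + 205 = 825)
596*(u(-34, -31) + d) = 596*((⅙)*(-1*(-34)² - 16*(-34) + 12*(-31))/(-34*(16 - 34)) + 825) = 596*((⅙)*(-1/34)*(-1*1156 + 544 - 372)/(-18) + 825) = 596*((⅙)*(-1/34)*(-1/18)*(-1156 + 544 - 372) + 825) = 596*((⅙)*(-1/34)*(-1/18)*(-984) + 825) = 596*(-41/153 + 825) = 596*(126184/153) = 75205664/153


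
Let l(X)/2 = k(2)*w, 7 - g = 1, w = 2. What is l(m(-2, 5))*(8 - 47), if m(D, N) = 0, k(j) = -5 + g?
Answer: -156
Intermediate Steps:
g = 6 (g = 7 - 1*1 = 7 - 1 = 6)
k(j) = 1 (k(j) = -5 + 6 = 1)
l(X) = 4 (l(X) = 2*(1*2) = 2*2 = 4)
l(m(-2, 5))*(8 - 47) = 4*(8 - 47) = 4*(-39) = -156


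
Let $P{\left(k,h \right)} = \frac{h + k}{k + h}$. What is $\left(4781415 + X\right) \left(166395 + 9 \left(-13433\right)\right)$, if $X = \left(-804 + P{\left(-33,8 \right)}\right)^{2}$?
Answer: $246882339552$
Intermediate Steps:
$P{\left(k,h \right)} = 1$ ($P{\left(k,h \right)} = \frac{h + k}{h + k} = 1$)
$X = 644809$ ($X = \left(-804 + 1\right)^{2} = \left(-803\right)^{2} = 644809$)
$\left(4781415 + X\right) \left(166395 + 9 \left(-13433\right)\right) = \left(4781415 + 644809\right) \left(166395 + 9 \left(-13433\right)\right) = 5426224 \left(166395 - 120897\right) = 5426224 \cdot 45498 = 246882339552$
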